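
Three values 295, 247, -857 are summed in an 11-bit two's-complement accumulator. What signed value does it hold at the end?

-315

295 + 247 = 542 (01000011110)
542 + (-857) = -315 (11011000101)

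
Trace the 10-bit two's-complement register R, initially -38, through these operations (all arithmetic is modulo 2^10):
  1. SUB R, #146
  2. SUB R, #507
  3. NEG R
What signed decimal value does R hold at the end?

Start: R = -38 = 1111011010.
R = -38 − 146 = -184 = 1101001000
R = -184 − 507 = -691; wraps to 333 = 0101001101
R = −(333) = -333 = 1010110011

-333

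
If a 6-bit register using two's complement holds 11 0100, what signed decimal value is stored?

MSB is 1, so the value is negative.
Invert: 001011. Add 1: 001100 = 12. So the value is −12.

-12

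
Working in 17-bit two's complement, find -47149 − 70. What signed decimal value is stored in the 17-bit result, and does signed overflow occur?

-47219; no overflow

-47149 → 10100011111010011
70 → 00000000001000110
Subtract via negate-and-add: invert 00000000001000110 + 1 = 11111111110111010 (i.e. -70).
  10100011111010011
+ 11111111110111010
= 10100011110001101  (discard carry-out 1)
Result 10100011110001101: MSB = 1 → 83853 − 131072 = -47219.
Both addends (after negating the subtrahend) are negative and so is the stored result: no signed overflow.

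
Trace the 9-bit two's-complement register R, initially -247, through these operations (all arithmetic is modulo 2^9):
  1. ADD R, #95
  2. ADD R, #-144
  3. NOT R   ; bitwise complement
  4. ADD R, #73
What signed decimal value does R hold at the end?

Start: R = -247 = 100001001.
R = -247 + 95 = -152 = 101101000
R = -152 + (-144) = -296; wraps to 216 = 011011000
R = NOT 011011000 = 100100111 = -217
R = -217 + 73 = -144 = 101110000

-144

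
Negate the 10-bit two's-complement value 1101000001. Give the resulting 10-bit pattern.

0010111111

Invert: 0010111110. Add 1: 0010111111.
Check: 1101000001 = -191, 0010111111 = 191.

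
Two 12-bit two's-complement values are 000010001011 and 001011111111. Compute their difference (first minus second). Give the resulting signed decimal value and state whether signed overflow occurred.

000010001011 = 139 (signed)
001011111111 = 767 (signed)
Subtract via negate-and-add: invert 001011111111 + 1 = 110100000001 (i.e. -767).
  000010001011
+ 110100000001
= 110110001100
Result 110110001100: MSB = 1 → 3468 − 4096 = -628.
Addends (after negating the subtrahend) have opposite signs, so signed overflow cannot occur.

-628; no overflow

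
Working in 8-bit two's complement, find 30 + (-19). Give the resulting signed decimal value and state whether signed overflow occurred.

30 → 00011110
-19 → 11101101
  00011110
+ 11101101
= 00001011  (discard carry-out 1)
Result 00001011: MSB = 0 → value 11.
Addends have opposite signs, so signed overflow cannot occur.

11; no overflow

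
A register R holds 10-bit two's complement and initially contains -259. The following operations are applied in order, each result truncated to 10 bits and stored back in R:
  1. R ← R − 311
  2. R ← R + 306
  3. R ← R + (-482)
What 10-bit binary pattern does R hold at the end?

Start: R = -259 = 1011111101.
R = -259 − 311 = -570; wraps to 454 = 0111000110
R = 454 + 306 = 760; wraps to -264 = 1011111000
R = -264 + (-482) = -746; wraps to 278 = 0100010110

0100010110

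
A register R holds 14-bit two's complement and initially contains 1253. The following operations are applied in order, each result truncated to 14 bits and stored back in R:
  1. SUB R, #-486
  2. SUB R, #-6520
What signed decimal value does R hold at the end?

Start: R = 1253 = 00010011100101.
R = 1253 − (-486) = 1739 = 00011011001011
R = 1739 − (-6520) = 8259; wraps to -8125 = 10000001000011

-8125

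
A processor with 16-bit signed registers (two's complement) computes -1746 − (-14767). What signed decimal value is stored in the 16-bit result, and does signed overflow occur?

13021; no overflow

-1746 → 1111100100101110
-14767 → 1100011001010001
Subtract via negate-and-add: invert 1100011001010001 + 1 = 0011100110101111 (i.e. 14767).
  1111100100101110
+ 0011100110101111
= 0011001011011101  (discard carry-out 1)
Result 0011001011011101: MSB = 0 → value 13021.
Addends (after negating the subtrahend) have opposite signs, so signed overflow cannot occur.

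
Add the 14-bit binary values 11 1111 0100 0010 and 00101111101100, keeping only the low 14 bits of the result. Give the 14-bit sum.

00101100101110

  11111101000010
+ 00101111101100
= 00101100101110  (discard carry-out 1)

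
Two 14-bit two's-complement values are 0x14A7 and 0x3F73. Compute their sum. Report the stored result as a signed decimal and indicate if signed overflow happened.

0x14A7 = 01010010100111 = 5287 (signed)
0x3F73 = 11111101110011 = -141 (signed)
  01010010100111
+ 11111101110011
= 01010000011010  (discard carry-out 1)
Result 01010000011010: MSB = 0 → value 5146.
Addends have opposite signs, so signed overflow cannot occur.

5146; no overflow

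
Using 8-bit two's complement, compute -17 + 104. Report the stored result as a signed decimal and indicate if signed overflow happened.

-17 → 11101111
104 → 01101000
  11101111
+ 01101000
= 01010111  (discard carry-out 1)
Result 01010111: MSB = 0 → value 87.
Addends have opposite signs, so signed overflow cannot occur.

87; no overflow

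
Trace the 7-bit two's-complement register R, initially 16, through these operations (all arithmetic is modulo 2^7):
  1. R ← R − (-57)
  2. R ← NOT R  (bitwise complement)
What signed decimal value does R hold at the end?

Start: R = 16 = 0010000.
R = 16 − (-57) = 73; wraps to -55 = 1001001
R = NOT 1001001 = 0110110 = 54

54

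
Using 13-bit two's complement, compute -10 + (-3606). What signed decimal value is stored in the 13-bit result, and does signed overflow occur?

-10 → 1111111110110
-3606 → 1000111101010
  1111111110110
+ 1000111101010
= 1000111100000  (discard carry-out 1)
Result 1000111100000: MSB = 1 → 4576 − 8192 = -3616.
Both addends are negative and so is the stored result: no signed overflow.

-3616; no overflow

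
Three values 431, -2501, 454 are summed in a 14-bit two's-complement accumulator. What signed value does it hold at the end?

-1616

431 + (-2501) = -2070 (11011111101010)
-2070 + 454 = -1616 (11100110110000)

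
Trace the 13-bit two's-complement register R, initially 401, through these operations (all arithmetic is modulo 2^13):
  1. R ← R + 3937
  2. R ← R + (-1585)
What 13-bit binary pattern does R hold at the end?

Start: R = 401 = 0000110010001.
R = 401 + 3937 = 4338; wraps to -3854 = 1000011110010
R = -3854 + (-1585) = -5439; wraps to 2753 = 0101011000001

0101011000001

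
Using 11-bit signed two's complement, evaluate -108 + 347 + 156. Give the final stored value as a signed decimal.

395

-108 + 347 = 239 (00011101111)
239 + 156 = 395 (00110001011)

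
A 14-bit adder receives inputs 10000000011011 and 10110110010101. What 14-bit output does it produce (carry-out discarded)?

  10000000011011
+ 10110110010101
= 00110110110000  (discard carry-out 1)

00110110110000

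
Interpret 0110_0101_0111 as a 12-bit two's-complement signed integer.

MSB is 0, so the value is non-negative: 011001010111 = 1623.

1623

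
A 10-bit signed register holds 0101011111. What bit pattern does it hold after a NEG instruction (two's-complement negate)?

Invert: 1010100000. Add 1: 1010100001.
Check: 0101011111 = 351, 1010100001 = -351.

1010100001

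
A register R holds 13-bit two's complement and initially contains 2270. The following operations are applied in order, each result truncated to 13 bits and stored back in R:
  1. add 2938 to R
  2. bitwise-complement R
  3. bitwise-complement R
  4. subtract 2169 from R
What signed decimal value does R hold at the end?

3039

Start: R = 2270 = 0100011011110.
R = 2270 + 2938 = 5208; wraps to -2984 = 1010001011000
R = NOT 1010001011000 = 0101110100111 = 2983
R = NOT 0101110100111 = 1010001011000 = -2984
R = -2984 − 2169 = -5153; wraps to 3039 = 0101111011111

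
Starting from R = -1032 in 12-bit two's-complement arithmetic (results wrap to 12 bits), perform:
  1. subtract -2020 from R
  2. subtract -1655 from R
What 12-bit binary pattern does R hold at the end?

Start: R = -1032 = 101111111000.
R = -1032 − (-2020) = 988 = 001111011100
R = 988 − (-1655) = 2643; wraps to -1453 = 101001010011

101001010011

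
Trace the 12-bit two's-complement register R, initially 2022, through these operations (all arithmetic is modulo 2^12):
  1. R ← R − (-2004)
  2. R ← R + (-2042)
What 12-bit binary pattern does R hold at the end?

Start: R = 2022 = 011111100110.
R = 2022 − (-2004) = 4026; wraps to -70 = 111110111010
R = -70 + (-2042) = -2112; wraps to 1984 = 011111000000

011111000000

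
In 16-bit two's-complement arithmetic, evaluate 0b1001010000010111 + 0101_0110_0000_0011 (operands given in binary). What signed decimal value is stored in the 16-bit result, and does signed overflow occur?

-5606; no overflow

0b1001010000010111 → 1001010000010111 = -27625 (signed)
0101_0110_0000_0011 → 0101011000000011 = 22019 (signed)
  1001010000010111
+ 0101011000000011
= 1110101000011010
Result 1110101000011010: MSB = 1 → 59930 − 65536 = -5606.
Addends have opposite signs, so signed overflow cannot occur.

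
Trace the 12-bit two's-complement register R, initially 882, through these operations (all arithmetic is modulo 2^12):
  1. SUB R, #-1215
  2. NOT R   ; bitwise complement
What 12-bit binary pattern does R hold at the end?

011111001110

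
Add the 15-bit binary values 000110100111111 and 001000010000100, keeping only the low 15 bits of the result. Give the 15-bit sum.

001110111000011

  000110100111111
+ 001000010000100
= 001110111000011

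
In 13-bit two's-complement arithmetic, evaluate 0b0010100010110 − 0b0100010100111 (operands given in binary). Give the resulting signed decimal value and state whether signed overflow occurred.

0b0010100010110 → 0010100010110 = 1302 (signed)
0b0100010100111 → 0100010100111 = 2215 (signed)
Subtract via negate-and-add: invert 0100010100111 + 1 = 1011101011001 (i.e. -2215).
  0010100010110
+ 1011101011001
= 1110001101111
Result 1110001101111: MSB = 1 → 7279 − 8192 = -913.
Addends (after negating the subtrahend) have opposite signs, so signed overflow cannot occur.

-913; no overflow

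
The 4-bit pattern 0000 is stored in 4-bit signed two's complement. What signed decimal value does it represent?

0

MSB is 0, so the value is non-negative: 0000 = 0.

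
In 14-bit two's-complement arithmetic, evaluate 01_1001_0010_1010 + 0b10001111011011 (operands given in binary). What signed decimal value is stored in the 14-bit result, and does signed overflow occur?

-763; no overflow

01_1001_0010_1010 → 01100100101010 = 6442 (signed)
0b10001111011011 → 10001111011011 = -7205 (signed)
  01100100101010
+ 10001111011011
= 11110100000101
Result 11110100000101: MSB = 1 → 15621 − 16384 = -763.
Addends have opposite signs, so signed overflow cannot occur.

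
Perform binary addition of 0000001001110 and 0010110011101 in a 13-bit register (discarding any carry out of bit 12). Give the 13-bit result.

  0000001001110
+ 0010110011101
= 0010111101011

0010111101011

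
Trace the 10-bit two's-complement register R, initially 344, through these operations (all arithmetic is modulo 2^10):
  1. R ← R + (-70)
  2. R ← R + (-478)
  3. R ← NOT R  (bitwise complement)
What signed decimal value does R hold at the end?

203

Start: R = 344 = 0101011000.
R = 344 + (-70) = 274 = 0100010010
R = 274 + (-478) = -204 = 1100110100
R = NOT 1100110100 = 0011001011 = 203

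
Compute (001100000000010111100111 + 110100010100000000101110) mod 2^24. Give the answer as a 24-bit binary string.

  001100000000010111100111
+ 110100010100000000101110
= 000000010100011000010101  (discard carry-out 1)

000000010100011000010101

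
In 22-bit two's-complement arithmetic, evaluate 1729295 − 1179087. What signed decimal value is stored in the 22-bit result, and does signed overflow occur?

1729295 → 0110100110001100001111
1179087 → 0100011111110111001111
Subtract via negate-and-add: invert 0100011111110111001111 + 1 = 1011100000001000110001 (i.e. -1179087).
  0110100110001100001111
+ 1011100000001000110001
= 0010000110010101000000  (discard carry-out 1)
Result 0010000110010101000000: MSB = 0 → value 550208.
Addends (after negating the subtrahend) have opposite signs, so signed overflow cannot occur.

550208; no overflow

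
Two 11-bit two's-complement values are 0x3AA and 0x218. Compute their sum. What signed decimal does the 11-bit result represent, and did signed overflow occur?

0x3AA = 01110101010 = 938 (signed)
0x218 = 01000011000 = 536 (signed)
  01110101010
+ 01000011000
= 10111000010
Result 10111000010: MSB = 1 → 1474 − 2048 = -574.
Both addends are non-negative but the stored result is negative: signed overflow. The true value 938 + 536 = 1474 lies outside [-1024, 1023].

-574; overflow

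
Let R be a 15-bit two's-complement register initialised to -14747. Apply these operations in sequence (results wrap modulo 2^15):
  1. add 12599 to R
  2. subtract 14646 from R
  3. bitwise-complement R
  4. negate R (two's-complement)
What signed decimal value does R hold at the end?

Start: R = -14747 = 100011001100101.
R = -14747 + 12599 = -2148 = 111011110011100
R = -2148 − 14646 = -16794; wraps to 15974 = 011111001100110
R = NOT 011111001100110 = 100000110011001 = -15975
R = −(-15975) = 15975 = 011111001100111

15975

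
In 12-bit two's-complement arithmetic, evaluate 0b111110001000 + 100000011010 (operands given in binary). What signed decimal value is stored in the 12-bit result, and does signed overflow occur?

1954; overflow

0b111110001000 → 111110001000 = -120 (signed)
100000011010 = -2022 (signed)
  111110001000
+ 100000011010
= 011110100010  (discard carry-out 1)
Result 011110100010: MSB = 0 → value 1954.
Both addends are negative but the stored result is non-negative: signed overflow. The true value -120 + (-2022) = -2142 lies outside [-2048, 2047].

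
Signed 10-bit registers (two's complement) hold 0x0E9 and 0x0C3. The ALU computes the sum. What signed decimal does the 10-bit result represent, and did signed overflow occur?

428; no overflow

0x0E9 = 0011101001 = 233 (signed)
0x0C3 = 0011000011 = 195 (signed)
  0011101001
+ 0011000011
= 0110101100
Result 0110101100: MSB = 0 → value 428.
Both addends are non-negative and so is the stored result: no signed overflow.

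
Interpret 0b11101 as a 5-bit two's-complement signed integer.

-3

MSB is 1, so the value is negative.
Unsigned reading: 29. Subtract 2^5 = 32: 29 − 32 = -3.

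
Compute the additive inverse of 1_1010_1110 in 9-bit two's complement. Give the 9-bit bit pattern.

001010010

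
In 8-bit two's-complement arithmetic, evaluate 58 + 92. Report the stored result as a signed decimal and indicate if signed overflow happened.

-106; overflow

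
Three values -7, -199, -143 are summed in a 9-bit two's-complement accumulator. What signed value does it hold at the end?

-7 + (-199) = -206 (100110010)
-206 + (-143) = -349 → wraps to 163 (010100011)

163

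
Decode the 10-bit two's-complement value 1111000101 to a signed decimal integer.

-59

MSB is 1, so the value is negative.
Invert: 0000111010. Add 1: 0000111011 = 59. So the value is −59.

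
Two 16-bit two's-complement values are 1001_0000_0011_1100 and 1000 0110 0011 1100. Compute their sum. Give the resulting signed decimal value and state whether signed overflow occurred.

1001_0000_0011_1100 → 1001000000111100 = -28612 (signed)
1000 0110 0011 1100 → 1000011000111100 = -31172 (signed)
  1001000000111100
+ 1000011000111100
= 0001011001111000  (discard carry-out 1)
Result 0001011001111000: MSB = 0 → value 5752.
Both addends are negative but the stored result is non-negative: signed overflow. The true value -28612 + (-31172) = -59784 lies outside [-32768, 32767].

5752; overflow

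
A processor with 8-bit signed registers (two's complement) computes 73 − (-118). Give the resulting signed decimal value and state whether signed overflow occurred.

73 → 01001001
-118 → 10001010
Subtract via negate-and-add: invert 10001010 + 1 = 01110110 (i.e. 118).
  01001001
+ 01110110
= 10111111
Result 10111111: MSB = 1 → 191 − 256 = -65.
Both addends (after negating the subtrahend) are non-negative but the stored result is negative: signed overflow. The true value 73 − (-118) = 191 lies outside [-128, 127].

-65; overflow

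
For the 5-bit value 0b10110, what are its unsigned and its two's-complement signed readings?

unsigned = 22, signed = -10

Unsigned: 10110 = 22.
Signed: MSB=1 → 22 − 32 = -10.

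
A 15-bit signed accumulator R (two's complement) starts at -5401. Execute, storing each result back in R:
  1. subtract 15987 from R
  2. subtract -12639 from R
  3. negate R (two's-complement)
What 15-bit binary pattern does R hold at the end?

010001000101101

Start: R = -5401 = 110101011100111.
R = -5401 − 15987 = -21388; wraps to 11380 = 010110001110100
R = 11380 − (-12639) = 24019; wraps to -8749 = 101110111010011
R = −(-8749) = 8749 = 010001000101101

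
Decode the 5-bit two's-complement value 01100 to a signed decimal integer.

12

MSB is 0, so the value is non-negative: 01100 = 12.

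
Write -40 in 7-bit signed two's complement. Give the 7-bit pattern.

|-40| = 40 = 0101000 in 7 bits.
Invert the bits: 1010111. Add 1: 1011000.

1011000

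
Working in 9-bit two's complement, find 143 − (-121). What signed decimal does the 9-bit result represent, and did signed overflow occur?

143 → 010001111
-121 → 110000111
Subtract via negate-and-add: invert 110000111 + 1 = 001111001 (i.e. 121).
  010001111
+ 001111001
= 100001000
Result 100001000: MSB = 1 → 264 − 512 = -248.
Both addends (after negating the subtrahend) are non-negative but the stored result is negative: signed overflow. The true value 143 − (-121) = 264 lies outside [-256, 255].

-248; overflow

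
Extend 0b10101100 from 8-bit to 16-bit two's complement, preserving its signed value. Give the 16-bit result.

MSB of 10101100 is 1; replicate it into the new high bits.
11111111|10101100 → 1111111110101100 (still -84).

1111111110101100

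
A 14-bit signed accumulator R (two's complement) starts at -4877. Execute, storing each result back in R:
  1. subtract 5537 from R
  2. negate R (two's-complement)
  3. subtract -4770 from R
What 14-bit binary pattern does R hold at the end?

Start: R = -4877 = 10110011110011.
R = -4877 − 5537 = -10414; wraps to 5970 = 01011101010010
R = −(5970) = -5970 = 10100010101110
R = -5970 − (-4770) = -1200 = 11101101010000

11101101010000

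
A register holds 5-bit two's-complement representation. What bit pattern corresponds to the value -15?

|-15| = 15 = 01111 in 5 bits.
Invert the bits: 10000. Add 1: 10001.

10001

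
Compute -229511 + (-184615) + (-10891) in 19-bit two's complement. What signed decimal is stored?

99271

-229511 + (-184615) = -414126 → wraps to 110162 (0011010111001010010)
110162 + (-10891) = 99271 (0011000001111000111)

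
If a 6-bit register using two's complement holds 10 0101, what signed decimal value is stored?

-27

MSB is 1, so the value is negative.
Invert: 011010. Add 1: 011011 = 27. So the value is −27.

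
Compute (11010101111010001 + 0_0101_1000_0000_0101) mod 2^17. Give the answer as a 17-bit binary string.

  11010101111010001
+ 00101100000000101
= 00000001111010110  (discard carry-out 1)

00000001111010110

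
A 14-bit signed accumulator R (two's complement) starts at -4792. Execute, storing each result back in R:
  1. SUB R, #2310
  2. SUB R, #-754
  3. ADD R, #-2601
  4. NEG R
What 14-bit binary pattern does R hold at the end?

10001011110101

Start: R = -4792 = 10110101001000.
R = -4792 − 2310 = -7102 = 10010001000010
R = -7102 − (-754) = -6348 = 10011100110100
R = -6348 + (-2601) = -8949; wraps to 7435 = 01110100001011
R = −(7435) = -7435 = 10001011110101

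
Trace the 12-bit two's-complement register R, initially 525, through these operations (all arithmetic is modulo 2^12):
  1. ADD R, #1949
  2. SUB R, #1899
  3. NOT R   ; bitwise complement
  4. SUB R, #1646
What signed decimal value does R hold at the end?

1874

Start: R = 525 = 001000001101.
R = 525 + 1949 = 2474; wraps to -1622 = 100110101010
R = -1622 − 1899 = -3521; wraps to 575 = 001000111111
R = NOT 001000111111 = 110111000000 = -576
R = -576 − 1646 = -2222; wraps to 1874 = 011101010010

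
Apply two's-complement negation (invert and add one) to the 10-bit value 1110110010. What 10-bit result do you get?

Invert: 0001001101. Add 1: 0001001110.
Check: 1110110010 = -78, 0001001110 = 78.

0001001110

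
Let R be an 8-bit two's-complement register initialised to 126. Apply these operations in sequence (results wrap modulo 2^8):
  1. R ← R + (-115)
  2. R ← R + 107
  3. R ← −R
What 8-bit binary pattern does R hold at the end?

10001010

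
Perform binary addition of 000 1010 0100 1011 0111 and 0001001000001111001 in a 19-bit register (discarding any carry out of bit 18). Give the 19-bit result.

0010011010100110000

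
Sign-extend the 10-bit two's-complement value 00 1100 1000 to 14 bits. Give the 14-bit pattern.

MSB of 0011001000 is 0; replicate it into the new high bits.
0000|0011001000 → 00000011001000 (still 200).

00000011001000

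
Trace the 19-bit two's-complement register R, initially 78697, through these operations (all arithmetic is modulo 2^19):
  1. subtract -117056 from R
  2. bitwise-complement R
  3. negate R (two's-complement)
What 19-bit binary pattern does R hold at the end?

0101111110010101010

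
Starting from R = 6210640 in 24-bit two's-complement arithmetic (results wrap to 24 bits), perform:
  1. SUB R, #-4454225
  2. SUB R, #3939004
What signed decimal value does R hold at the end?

Start: R = 6210640 = 010111101100010001010000.
R = 6210640 − (-4454225) = 10664865; wraps to -6112351 = 101000101011101110100001
R = -6112351 − 3939004 = -10051355; wraps to 6725861 = 011001101010000011100101

6725861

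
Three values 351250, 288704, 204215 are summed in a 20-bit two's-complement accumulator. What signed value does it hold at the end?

351250 + 288704 = 639954 → wraps to -408622 (10011100001111010010)
-408622 + 204215 = -204407 (11001110000110001001)

-204407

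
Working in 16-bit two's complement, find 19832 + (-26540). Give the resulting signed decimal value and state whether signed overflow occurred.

-6708; no overflow

19832 → 0100110101111000
-26540 → 1001100001010100
  0100110101111000
+ 1001100001010100
= 1110010111001100
Result 1110010111001100: MSB = 1 → 58828 − 65536 = -6708.
Addends have opposite signs, so signed overflow cannot occur.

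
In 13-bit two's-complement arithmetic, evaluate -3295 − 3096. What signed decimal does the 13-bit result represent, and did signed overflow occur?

-3295 → 1001100100001
3096 → 0110000011000
Subtract via negate-and-add: invert 0110000011000 + 1 = 1001111101000 (i.e. -3096).
  1001100100001
+ 1001111101000
= 0011100001001  (discard carry-out 1)
Result 0011100001001: MSB = 0 → value 1801.
Both addends (after negating the subtrahend) are negative but the stored result is non-negative: signed overflow. The true value -3295 − 3096 = -6391 lies outside [-4096, 4095].

1801; overflow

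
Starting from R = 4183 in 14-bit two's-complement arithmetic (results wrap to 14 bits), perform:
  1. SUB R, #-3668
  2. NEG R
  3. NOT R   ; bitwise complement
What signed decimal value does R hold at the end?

7850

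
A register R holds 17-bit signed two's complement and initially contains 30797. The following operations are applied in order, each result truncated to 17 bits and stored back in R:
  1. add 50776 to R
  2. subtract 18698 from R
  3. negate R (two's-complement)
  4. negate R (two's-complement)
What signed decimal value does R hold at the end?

62875

Start: R = 30797 = 00111100001001101.
R = 30797 + 50776 = 81573; wraps to -49499 = 10011111010100101
R = -49499 − 18698 = -68197; wraps to 62875 = 01111010110011011
R = −(62875) = -62875 = 10000101001100101
R = −(-62875) = 62875 = 01111010110011011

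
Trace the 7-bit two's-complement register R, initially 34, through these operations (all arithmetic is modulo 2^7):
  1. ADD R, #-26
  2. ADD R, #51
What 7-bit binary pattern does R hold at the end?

0111011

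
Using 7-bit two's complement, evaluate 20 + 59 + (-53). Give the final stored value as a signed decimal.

20 + 59 = 79 → wraps to -49 (1001111)
-49 + (-53) = -102 → wraps to 26 (0011010)

26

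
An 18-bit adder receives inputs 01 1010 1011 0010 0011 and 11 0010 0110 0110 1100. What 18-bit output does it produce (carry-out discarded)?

001101000110001111

  011010101100100011
+ 110010011001101100
= 001101000110001111  (discard carry-out 1)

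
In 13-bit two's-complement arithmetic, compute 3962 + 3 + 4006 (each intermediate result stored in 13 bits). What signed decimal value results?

-221

3962 + 3 = 3965 (0111101111101)
3965 + 4006 = 7971 → wraps to -221 (1111100100011)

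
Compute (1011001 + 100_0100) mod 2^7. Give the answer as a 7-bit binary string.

  1011001
+ 1000100
= 0011101  (discard carry-out 1)

0011101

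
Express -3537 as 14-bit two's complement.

|-3537| = 3537 = 00110111010001 in 14 bits.
Invert the bits: 11001000101110. Add 1: 11001000101111.

11001000101111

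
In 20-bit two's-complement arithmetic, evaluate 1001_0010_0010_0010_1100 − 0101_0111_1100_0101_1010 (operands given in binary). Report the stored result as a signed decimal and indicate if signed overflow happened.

239058; overflow

1001_0010_0010_0010_1100 → 10010010001000101100 = -450004 (signed)
0101_0111_1100_0101_1010 → 01010111110001011010 = 359514 (signed)
Subtract via negate-and-add: invert 01010111110001011010 + 1 = 10101000001110100110 (i.e. -359514).
  10010010001000101100
+ 10101000001110100110
= 00111010010111010010  (discard carry-out 1)
Result 00111010010111010010: MSB = 0 → value 239058.
Both addends (after negating the subtrahend) are negative but the stored result is non-negative: signed overflow. The true value -450004 − 359514 = -809518 lies outside [-524288, 524287].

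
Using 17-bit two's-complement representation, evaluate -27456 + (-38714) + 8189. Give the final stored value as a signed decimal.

-27456 + (-38714) = -66170 → wraps to 64902 (01111110110000110)
64902 + 8189 = 73091 → wraps to -57981 (10001110110000011)

-57981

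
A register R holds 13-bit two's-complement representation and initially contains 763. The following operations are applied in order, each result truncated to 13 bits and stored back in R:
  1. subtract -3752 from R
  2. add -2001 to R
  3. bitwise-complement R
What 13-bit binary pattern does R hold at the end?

Start: R = 763 = 0001011111011.
R = 763 − (-3752) = 4515; wraps to -3677 = 1000110100011
R = -3677 + (-2001) = -5678; wraps to 2514 = 0100111010010
R = NOT 0100111010010 = 1011000101101 = -2515

1011000101101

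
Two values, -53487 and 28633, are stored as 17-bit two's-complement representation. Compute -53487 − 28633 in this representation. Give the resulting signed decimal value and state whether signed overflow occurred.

48952; overflow

-53487 → 10010111100010001
28633 → 00110111111011001
Subtract via negate-and-add: invert 00110111111011001 + 1 = 11001000000100111 (i.e. -28633).
  10010111100010001
+ 11001000000100111
= 01011111100111000  (discard carry-out 1)
Result 01011111100111000: MSB = 0 → value 48952.
Both addends (after negating the subtrahend) are negative but the stored result is non-negative: signed overflow. The true value -53487 − 28633 = -82120 lies outside [-65536, 65535].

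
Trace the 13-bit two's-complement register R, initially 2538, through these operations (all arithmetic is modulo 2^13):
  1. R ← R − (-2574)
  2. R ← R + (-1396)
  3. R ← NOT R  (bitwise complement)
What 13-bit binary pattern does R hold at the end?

Start: R = 2538 = 0100111101010.
R = 2538 − (-2574) = 5112; wraps to -3080 = 1001111111000
R = -3080 + (-1396) = -4476; wraps to 3716 = 0111010000100
R = NOT 0111010000100 = 1000101111011 = -3717

1000101111011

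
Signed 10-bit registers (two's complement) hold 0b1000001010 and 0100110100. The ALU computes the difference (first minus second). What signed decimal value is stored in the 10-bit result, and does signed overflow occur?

214; overflow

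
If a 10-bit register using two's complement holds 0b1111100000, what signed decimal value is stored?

-32

MSB is 1, so the value is negative.
Unsigned reading: 992. Subtract 2^10 = 1024: 992 − 1024 = -32.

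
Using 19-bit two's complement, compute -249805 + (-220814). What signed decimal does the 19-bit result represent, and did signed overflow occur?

53669; overflow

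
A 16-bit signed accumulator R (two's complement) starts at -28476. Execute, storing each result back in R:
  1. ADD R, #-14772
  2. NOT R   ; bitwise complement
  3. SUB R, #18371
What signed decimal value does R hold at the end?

Start: R = -28476 = 1001000011000100.
R = -28476 + (-14772) = -43248; wraps to 22288 = 0101011100010000
R = NOT 0101011100010000 = 1010100011101111 = -22289
R = -22289 − 18371 = -40660; wraps to 24876 = 0110000100101100

24876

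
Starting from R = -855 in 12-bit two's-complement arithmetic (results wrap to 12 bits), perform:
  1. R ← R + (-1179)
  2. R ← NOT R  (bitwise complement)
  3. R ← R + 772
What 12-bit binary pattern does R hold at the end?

101011110101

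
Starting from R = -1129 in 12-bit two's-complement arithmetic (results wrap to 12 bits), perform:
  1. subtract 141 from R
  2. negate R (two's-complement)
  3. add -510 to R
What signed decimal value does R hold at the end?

Start: R = -1129 = 101110010111.
R = -1129 − 141 = -1270 = 101100001010
R = −(-1270) = 1270 = 010011110110
R = 1270 + (-510) = 760 = 001011111000

760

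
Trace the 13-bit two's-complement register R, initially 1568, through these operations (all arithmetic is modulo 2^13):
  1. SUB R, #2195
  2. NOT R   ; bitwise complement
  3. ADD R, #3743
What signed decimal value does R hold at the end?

Start: R = 1568 = 0011000100000.
R = 1568 − 2195 = -627 = 1110110001101
R = NOT 1110110001101 = 0001001110010 = 626
R = 626 + 3743 = 4369; wraps to -3823 = 1000100010001

-3823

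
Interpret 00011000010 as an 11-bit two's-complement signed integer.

194

MSB is 0, so the value is non-negative: 00011000010 = 194.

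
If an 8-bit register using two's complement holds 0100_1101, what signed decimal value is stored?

77

MSB is 0, so the value is non-negative: 01001101 = 77.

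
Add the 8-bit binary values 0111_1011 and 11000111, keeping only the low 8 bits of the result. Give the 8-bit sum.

01000010

  01111011
+ 11000111
= 01000010  (discard carry-out 1)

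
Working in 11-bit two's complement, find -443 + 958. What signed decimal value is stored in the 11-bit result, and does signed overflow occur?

-443 → 11001000101
958 → 01110111110
  11001000101
+ 01110111110
= 01000000011  (discard carry-out 1)
Result 01000000011: MSB = 0 → value 515.
Addends have opposite signs, so signed overflow cannot occur.

515; no overflow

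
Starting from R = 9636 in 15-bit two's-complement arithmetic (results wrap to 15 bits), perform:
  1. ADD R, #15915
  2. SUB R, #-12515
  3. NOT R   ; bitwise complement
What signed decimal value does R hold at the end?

-5299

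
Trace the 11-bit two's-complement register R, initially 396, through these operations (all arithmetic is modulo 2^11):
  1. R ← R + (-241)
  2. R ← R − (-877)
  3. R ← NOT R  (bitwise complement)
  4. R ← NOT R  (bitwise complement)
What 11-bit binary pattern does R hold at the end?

Start: R = 396 = 00110001100.
R = 396 + (-241) = 155 = 00010011011
R = 155 − (-877) = 1032; wraps to -1016 = 10000001000
R = NOT 10000001000 = 01111110111 = 1015
R = NOT 01111110111 = 10000001000 = -1016

10000001000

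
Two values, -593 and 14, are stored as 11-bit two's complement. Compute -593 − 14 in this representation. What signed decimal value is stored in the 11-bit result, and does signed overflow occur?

-593 → 10110101111
14 → 00000001110
Subtract via negate-and-add: invert 00000001110 + 1 = 11111110010 (i.e. -14).
  10110101111
+ 11111110010
= 10110100001  (discard carry-out 1)
Result 10110100001: MSB = 1 → 1441 − 2048 = -607.
Both addends (after negating the subtrahend) are negative and so is the stored result: no signed overflow.

-607; no overflow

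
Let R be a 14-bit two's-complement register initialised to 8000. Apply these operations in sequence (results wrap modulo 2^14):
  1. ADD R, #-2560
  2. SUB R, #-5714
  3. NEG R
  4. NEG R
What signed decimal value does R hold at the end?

-5230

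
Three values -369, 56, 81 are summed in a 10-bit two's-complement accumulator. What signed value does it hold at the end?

-232

-369 + 56 = -313 (1011000111)
-313 + 81 = -232 (1100011000)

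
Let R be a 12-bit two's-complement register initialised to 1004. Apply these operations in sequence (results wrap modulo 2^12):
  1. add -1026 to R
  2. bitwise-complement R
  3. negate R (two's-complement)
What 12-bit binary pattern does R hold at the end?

111111101011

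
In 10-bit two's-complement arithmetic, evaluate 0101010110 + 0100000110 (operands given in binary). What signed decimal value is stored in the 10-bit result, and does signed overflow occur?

0101010110 = 342 (signed)
0100000110 = 262 (signed)
  0101010110
+ 0100000110
= 1001011100
Result 1001011100: MSB = 1 → 604 − 1024 = -420.
Both addends are non-negative but the stored result is negative: signed overflow. The true value 342 + 262 = 604 lies outside [-512, 511].

-420; overflow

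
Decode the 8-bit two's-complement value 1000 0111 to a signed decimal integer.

MSB is 1, so the value is negative.
Unsigned reading: 135. Subtract 2^8 = 256: 135 − 256 = -121.

-121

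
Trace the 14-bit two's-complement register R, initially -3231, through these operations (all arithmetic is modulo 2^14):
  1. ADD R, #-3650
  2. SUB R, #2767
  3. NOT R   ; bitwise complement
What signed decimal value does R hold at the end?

-6737

Start: R = -3231 = 11001101100001.
R = -3231 + (-3650) = -6881 = 10010100011111
R = -6881 − 2767 = -9648; wraps to 6736 = 01101001010000
R = NOT 01101001010000 = 10010110101111 = -6737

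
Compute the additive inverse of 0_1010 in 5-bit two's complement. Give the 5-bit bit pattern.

10110

Invert: 10101. Add 1: 10110.
Check: 01010 = 10, 10110 = -10.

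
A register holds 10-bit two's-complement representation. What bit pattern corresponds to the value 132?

0010000100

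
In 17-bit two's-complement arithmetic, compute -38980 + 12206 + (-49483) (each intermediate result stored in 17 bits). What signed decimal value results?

-38980 + 12206 = -26774 (11001011101101010)
-26774 + (-49483) = -76257 → wraps to 54815 (01101011000011111)

54815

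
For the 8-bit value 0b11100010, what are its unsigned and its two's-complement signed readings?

unsigned = 226, signed = -30

Unsigned: 11100010 = 226.
Signed: MSB=1 → 226 − 256 = -30.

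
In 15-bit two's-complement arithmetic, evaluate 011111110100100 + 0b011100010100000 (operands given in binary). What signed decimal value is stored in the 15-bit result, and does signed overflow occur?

-1980; overflow

011111110100100 = 16292 (signed)
0b011100010100000 → 011100010100000 = 14496 (signed)
  011111110100100
+ 011100010100000
= 111100001000100
Result 111100001000100: MSB = 1 → 30788 − 32768 = -1980.
Both addends are non-negative but the stored result is negative: signed overflow. The true value 16292 + 14496 = 30788 lies outside [-16384, 16383].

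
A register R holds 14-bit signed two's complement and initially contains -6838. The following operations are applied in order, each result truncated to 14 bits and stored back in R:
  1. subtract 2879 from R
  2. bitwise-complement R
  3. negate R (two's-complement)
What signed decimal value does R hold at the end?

6668

Start: R = -6838 = 10010101001010.
R = -6838 − 2879 = -9717; wraps to 6667 = 01101000001011
R = NOT 01101000001011 = 10010111110100 = -6668
R = −(-6668) = 6668 = 01101000001100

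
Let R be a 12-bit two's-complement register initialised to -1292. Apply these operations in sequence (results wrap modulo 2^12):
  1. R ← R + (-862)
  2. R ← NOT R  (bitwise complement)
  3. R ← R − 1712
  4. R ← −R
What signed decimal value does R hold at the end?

-441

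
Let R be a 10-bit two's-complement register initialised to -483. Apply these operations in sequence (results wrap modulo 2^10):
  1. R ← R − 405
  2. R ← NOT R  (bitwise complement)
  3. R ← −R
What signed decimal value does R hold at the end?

Start: R = -483 = 1000011101.
R = -483 − 405 = -888; wraps to 136 = 0010001000
R = NOT 0010001000 = 1101110111 = -137
R = −(-137) = 137 = 0010001001

137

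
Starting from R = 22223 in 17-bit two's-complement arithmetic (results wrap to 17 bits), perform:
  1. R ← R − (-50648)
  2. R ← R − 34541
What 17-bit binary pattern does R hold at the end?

01001010110111010

Start: R = 22223 = 00101011011001111.
R = 22223 − (-50648) = 72871; wraps to -58201 = 10001110010100111
R = -58201 − 34541 = -92742; wraps to 38330 = 01001010110111010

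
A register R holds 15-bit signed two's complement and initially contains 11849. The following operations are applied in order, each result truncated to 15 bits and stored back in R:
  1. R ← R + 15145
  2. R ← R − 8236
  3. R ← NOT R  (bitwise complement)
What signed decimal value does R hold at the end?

Start: R = 11849 = 010111001001001.
R = 11849 + 15145 = 26994; wraps to -5774 = 110100101110010
R = -5774 − 8236 = -14010 = 100100101000110
R = NOT 100100101000110 = 011011010111001 = 14009

14009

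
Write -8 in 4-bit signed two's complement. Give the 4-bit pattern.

1000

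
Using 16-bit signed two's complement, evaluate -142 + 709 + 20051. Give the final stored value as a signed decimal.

20618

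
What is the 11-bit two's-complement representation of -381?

|-381| = 381 = 00101111101 in 11 bits.
Invert the bits: 11010000010. Add 1: 11010000011.

11010000011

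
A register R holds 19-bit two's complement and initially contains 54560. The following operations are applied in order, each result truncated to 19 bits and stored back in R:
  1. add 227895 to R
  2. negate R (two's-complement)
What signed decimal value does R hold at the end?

241833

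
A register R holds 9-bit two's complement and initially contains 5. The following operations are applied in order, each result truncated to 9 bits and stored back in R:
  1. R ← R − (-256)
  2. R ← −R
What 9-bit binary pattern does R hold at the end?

011111011

Start: R = 5 = 000000101.
R = 5 − (-256) = 261; wraps to -251 = 100000101
R = −(-251) = 251 = 011111011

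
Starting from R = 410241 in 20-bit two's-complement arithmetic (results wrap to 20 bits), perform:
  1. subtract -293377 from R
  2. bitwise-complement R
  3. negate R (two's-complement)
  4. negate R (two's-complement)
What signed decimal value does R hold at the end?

344957

Start: R = 410241 = 01100100001010000001.
R = 410241 − (-293377) = 703618; wraps to -344958 = 10101011110010000010
R = NOT 10101011110010000010 = 01010100001101111101 = 344957
R = −(344957) = -344957 = 10101011110010000011
R = −(-344957) = 344957 = 01010100001101111101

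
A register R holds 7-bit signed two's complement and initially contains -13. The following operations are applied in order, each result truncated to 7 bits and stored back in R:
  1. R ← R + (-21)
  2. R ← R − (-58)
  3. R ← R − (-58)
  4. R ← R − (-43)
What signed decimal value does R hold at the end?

Start: R = -13 = 1110011.
R = -13 + (-21) = -34 = 1011110
R = -34 − (-58) = 24 = 0011000
R = 24 − (-58) = 82; wraps to -46 = 1010010
R = -46 − (-43) = -3 = 1111101

-3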